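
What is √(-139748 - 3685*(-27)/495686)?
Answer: I*√34336678603291238/495686 ≈ 373.83*I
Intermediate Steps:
√(-139748 - 3685*(-27)/495686) = √(-139748 + 99495*(1/495686)) = √(-139748 + 99495/495686) = √(-69271027633/495686) = I*√34336678603291238/495686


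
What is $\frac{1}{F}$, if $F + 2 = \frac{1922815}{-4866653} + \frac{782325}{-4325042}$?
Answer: $- \frac{21048478624426}{54220517190307} \approx -0.3882$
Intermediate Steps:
$F = - \frac{54220517190307}{21048478624426}$ ($F = -2 + \left(\frac{1922815}{-4866653} + \frac{782325}{-4325042}\right) = -2 + \left(1922815 \left(- \frac{1}{4866653}\right) + 782325 \left(- \frac{1}{4325042}\right)\right) = -2 - \frac{12123559941455}{21048478624426} = - \frac{54220517190307}{21048478624426} \approx -2.576$)
$\frac{1}{F} = \frac{1}{- \frac{54220517190307}{21048478624426}} = - \frac{21048478624426}{54220517190307}$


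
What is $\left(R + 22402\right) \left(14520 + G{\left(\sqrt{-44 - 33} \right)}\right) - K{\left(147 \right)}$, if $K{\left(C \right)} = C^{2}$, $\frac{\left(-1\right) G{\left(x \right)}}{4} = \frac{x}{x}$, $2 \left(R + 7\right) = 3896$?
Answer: $353341379$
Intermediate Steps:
$R = 1941$ ($R = -7 + \frac{1}{2} \cdot 3896 = -7 + 1948 = 1941$)
$G{\left(x \right)} = -4$ ($G{\left(x \right)} = - 4 \frac{x}{x} = \left(-4\right) 1 = -4$)
$\left(R + 22402\right) \left(14520 + G{\left(\sqrt{-44 - 33} \right)}\right) - K{\left(147 \right)} = \left(1941 + 22402\right) \left(14520 - 4\right) - 147^{2} = 24343 \cdot 14516 - 21609 = 353362988 - 21609 = 353341379$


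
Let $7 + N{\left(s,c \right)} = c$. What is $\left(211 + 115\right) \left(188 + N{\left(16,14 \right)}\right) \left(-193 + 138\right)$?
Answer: $-3496350$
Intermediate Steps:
$N{\left(s,c \right)} = -7 + c$
$\left(211 + 115\right) \left(188 + N{\left(16,14 \right)}\right) \left(-193 + 138\right) = \left(211 + 115\right) \left(188 + \left(-7 + 14\right)\right) \left(-193 + 138\right) = 326 \left(188 + 7\right) \left(-55\right) = 326 \cdot 195 \left(-55\right) = 63570 \left(-55\right) = -3496350$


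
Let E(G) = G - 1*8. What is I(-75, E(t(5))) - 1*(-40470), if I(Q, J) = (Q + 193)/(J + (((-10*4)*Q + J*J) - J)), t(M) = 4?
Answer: 61028819/1508 ≈ 40470.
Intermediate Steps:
E(G) = -8 + G (E(G) = G - 8 = -8 + G)
I(Q, J) = (193 + Q)/(J**2 - 40*Q) (I(Q, J) = (193 + Q)/(J + ((-40*Q + J**2) - J)) = (193 + Q)/(J + ((J**2 - 40*Q) - J)) = (193 + Q)/(J + (J**2 - J - 40*Q)) = (193 + Q)/(J**2 - 40*Q))
I(-75, E(t(5))) - 1*(-40470) = (193 - 75)/((-8 + 4)**2 - 40*(-75)) - 1*(-40470) = 118/((-4)**2 + 3000) + 40470 = 118/(16 + 3000) + 40470 = 118/3016 + 40470 = (1/3016)*118 + 40470 = 59/1508 + 40470 = 61028819/1508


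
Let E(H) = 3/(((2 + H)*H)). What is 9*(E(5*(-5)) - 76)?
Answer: -393273/575 ≈ -683.95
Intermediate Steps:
E(H) = 3/(H*(2 + H)) (E(H) = 3/((H*(2 + H))) = 3*(1/(H*(2 + H))) = 3/(H*(2 + H)))
9*(E(5*(-5)) - 76) = 9*(3/(((5*(-5)))*(2 + 5*(-5))) - 76) = 9*(3/(-25*(2 - 25)) - 76) = 9*(3*(-1/25)/(-23) - 76) = 9*(3*(-1/25)*(-1/23) - 76) = 9*(3/575 - 76) = 9*(-43697/575) = -393273/575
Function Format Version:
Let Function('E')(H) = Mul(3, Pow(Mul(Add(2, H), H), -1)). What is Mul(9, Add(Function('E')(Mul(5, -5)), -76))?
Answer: Rational(-393273, 575) ≈ -683.95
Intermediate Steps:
Function('E')(H) = Mul(3, Pow(H, -1), Pow(Add(2, H), -1)) (Function('E')(H) = Mul(3, Pow(Mul(H, Add(2, H)), -1)) = Mul(3, Mul(Pow(H, -1), Pow(Add(2, H), -1))) = Mul(3, Pow(H, -1), Pow(Add(2, H), -1)))
Mul(9, Add(Function('E')(Mul(5, -5)), -76)) = Mul(9, Add(Mul(3, Pow(Mul(5, -5), -1), Pow(Add(2, Mul(5, -5)), -1)), -76)) = Mul(9, Add(Mul(3, Pow(-25, -1), Pow(Add(2, -25), -1)), -76)) = Mul(9, Add(Mul(3, Rational(-1, 25), Pow(-23, -1)), -76)) = Mul(9, Add(Mul(3, Rational(-1, 25), Rational(-1, 23)), -76)) = Mul(9, Add(Rational(3, 575), -76)) = Mul(9, Rational(-43697, 575)) = Rational(-393273, 575)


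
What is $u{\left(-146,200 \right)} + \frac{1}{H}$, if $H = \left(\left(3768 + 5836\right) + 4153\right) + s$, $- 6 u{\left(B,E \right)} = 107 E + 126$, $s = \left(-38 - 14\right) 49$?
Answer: $- \frac{120642464}{33627} \approx -3587.7$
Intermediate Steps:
$s = -2548$ ($s = \left(-52\right) 49 = -2548$)
$u{\left(B,E \right)} = -21 - \frac{107 E}{6}$ ($u{\left(B,E \right)} = - \frac{107 E + 126}{6} = - \frac{126 + 107 E}{6} = -21 - \frac{107 E}{6}$)
$H = 11209$ ($H = \left(\left(3768 + 5836\right) + 4153\right) - 2548 = \left(9604 + 4153\right) - 2548 = 13757 - 2548 = 11209$)
$u{\left(-146,200 \right)} + \frac{1}{H} = \left(-21 - \frac{10700}{3}\right) + \frac{1}{11209} = - \frac{10763}{3} + \frac{1}{11209} = - \frac{120642464}{33627}$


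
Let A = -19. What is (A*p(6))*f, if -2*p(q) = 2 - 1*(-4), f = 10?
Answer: 570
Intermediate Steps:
p(q) = -3 (p(q) = -(2 - 1*(-4))/2 = -(2 + 4)/2 = -½*6 = -3)
(A*p(6))*f = -19*(-3)*10 = 57*10 = 570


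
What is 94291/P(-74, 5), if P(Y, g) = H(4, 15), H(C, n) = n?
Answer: 94291/15 ≈ 6286.1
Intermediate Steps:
P(Y, g) = 15
94291/P(-74, 5) = 94291/15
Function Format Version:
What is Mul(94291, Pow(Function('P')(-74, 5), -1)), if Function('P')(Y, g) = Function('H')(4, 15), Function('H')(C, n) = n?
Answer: Rational(94291, 15) ≈ 6286.1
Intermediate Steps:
Function('P')(Y, g) = 15
Mul(94291, Pow(Function('P')(-74, 5), -1)) = Mul(94291, Pow(15, -1)) = Mul(94291, Rational(1, 15)) = Rational(94291, 15)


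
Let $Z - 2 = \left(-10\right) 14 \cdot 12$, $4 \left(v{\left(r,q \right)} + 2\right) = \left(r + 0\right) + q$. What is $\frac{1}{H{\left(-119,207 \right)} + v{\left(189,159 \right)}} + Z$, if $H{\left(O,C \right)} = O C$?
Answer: $- \frac{41191545}{24548} \approx -1678.0$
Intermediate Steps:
$v{\left(r,q \right)} = -2 + \frac{q}{4} + \frac{r}{4}$ ($v{\left(r,q \right)} = -2 + \frac{\left(r + 0\right) + q}{4} = -2 + \frac{r + q}{4} = -2 + \frac{q + r}{4} = -2 + \left(\frac{q}{4} + \frac{r}{4}\right) = -2 + \frac{q}{4} + \frac{r}{4}$)
$H{\left(O,C \right)} = C O$
$Z = -1678$ ($Z = 2 + \left(-10\right) 14 \cdot 12 = 2 - 1680 = -1678$)
$\frac{1}{H{\left(-119,207 \right)} + v{\left(189,159 \right)}} + Z = \frac{1}{207 \left(-119\right) + \left(-2 + \frac{1}{4} \cdot 159 + \frac{1}{4} \cdot 189\right)} - 1678 = \frac{1}{-24633 + \left(-2 + \frac{159}{4} + \frac{189}{4}\right)} - 1678 = \frac{1}{-24633 + 85} - 1678 = \frac{1}{-24548} - 1678 = - \frac{1}{24548} - 1678 = - \frac{41191545}{24548}$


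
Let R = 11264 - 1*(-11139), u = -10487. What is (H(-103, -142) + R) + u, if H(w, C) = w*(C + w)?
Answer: 37151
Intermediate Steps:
R = 22403 (R = 11264 + 11139 = 22403)
(H(-103, -142) + R) + u = (-103*(-142 - 103) + 22403) - 10487 = (-103*(-245) + 22403) - 10487 = (25235 + 22403) - 10487 = 47638 - 10487 = 37151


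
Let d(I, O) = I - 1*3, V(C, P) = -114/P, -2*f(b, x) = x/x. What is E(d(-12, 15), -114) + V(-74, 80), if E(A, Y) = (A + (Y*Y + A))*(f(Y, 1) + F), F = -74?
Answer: -38638737/40 ≈ -9.6597e+5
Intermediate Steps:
f(b, x) = -1/2 (f(b, x) = -x/(2*x) = -1/2*1 = -1/2)
d(I, O) = -3 + I (d(I, O) = I - 3 = -3 + I)
E(A, Y) = -149*A - 149*Y**2/2 (E(A, Y) = (A + (Y*Y + A))*(-1/2 - 74) = (A + (Y**2 + A))*(-149/2) = (A + (A + Y**2))*(-149/2) = (Y**2 + 2*A)*(-149/2) = -149*A - 149*Y**2/2)
E(d(-12, 15), -114) + V(-74, 80) = (-149*(-3 - 12) - 149/2*(-114)**2) - 114/80 = (-149*(-15) - 149/2*12996) - 114*1/80 = (2235 - 968202) - 57/40 = -965967 - 57/40 = -38638737/40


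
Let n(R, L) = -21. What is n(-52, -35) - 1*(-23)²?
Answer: -550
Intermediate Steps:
n(-52, -35) - 1*(-23)² = -21 - 1*(-23)² = -21 - 1*529 = -21 - 529 = -550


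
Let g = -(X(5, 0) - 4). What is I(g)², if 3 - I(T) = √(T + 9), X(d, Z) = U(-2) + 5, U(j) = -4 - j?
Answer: (3 - √10)² ≈ 0.026334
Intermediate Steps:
X(d, Z) = 3 (X(d, Z) = (-4 - 1*(-2)) + 5 = (-4 + 2) + 5 = -2 + 5 = 3)
g = 1 (g = -(3 - 4) = -1*(-1) = 1)
I(T) = 3 - √(9 + T) (I(T) = 3 - √(T + 9) = 3 - √(9 + T))
I(g)² = (3 - √(9 + 1))² = (3 - √10)²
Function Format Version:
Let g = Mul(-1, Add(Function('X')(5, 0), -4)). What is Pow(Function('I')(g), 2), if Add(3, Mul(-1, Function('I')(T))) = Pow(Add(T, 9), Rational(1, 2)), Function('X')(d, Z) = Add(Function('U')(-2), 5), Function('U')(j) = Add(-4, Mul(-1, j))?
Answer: Pow(Add(3, Mul(-1, Pow(10, Rational(1, 2)))), 2) ≈ 0.026334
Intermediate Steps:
Function('X')(d, Z) = 3 (Function('X')(d, Z) = Add(Add(-4, Mul(-1, -2)), 5) = Add(Add(-4, 2), 5) = Add(-2, 5) = 3)
g = 1 (g = Mul(-1, Add(3, -4)) = Mul(-1, -1) = 1)
Function('I')(T) = Add(3, Mul(-1, Pow(Add(9, T), Rational(1, 2)))) (Function('I')(T) = Add(3, Mul(-1, Pow(Add(T, 9), Rational(1, 2)))) = Add(3, Mul(-1, Pow(Add(9, T), Rational(1, 2)))))
Pow(Function('I')(g), 2) = Pow(Add(3, Mul(-1, Pow(Add(9, 1), Rational(1, 2)))), 2) = Pow(Add(3, Mul(-1, Pow(10, Rational(1, 2)))), 2)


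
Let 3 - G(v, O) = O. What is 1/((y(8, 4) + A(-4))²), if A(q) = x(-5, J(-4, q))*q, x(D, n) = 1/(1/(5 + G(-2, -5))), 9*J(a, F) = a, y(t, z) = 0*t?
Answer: 1/2704 ≈ 0.00036982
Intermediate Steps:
G(v, O) = 3 - O
y(t, z) = 0
J(a, F) = a/9
x(D, n) = 13 (x(D, n) = 1/(1/(5 + (3 - 1*(-5)))) = 1/(1/(5 + (3 + 5))) = 1/(1/(5 + 8)) = 1/(1/13) = 13)
A(q) = 13*q
1/((y(8, 4) + A(-4))²) = 1/((0 + 13*(-4))²) = 1/((0 - 52)²) = 1/((-52)²) = 1/2704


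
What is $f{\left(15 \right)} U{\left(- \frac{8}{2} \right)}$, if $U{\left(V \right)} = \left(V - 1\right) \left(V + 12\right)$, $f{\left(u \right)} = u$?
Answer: $-600$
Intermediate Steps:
$U{\left(V \right)} = \left(-1 + V\right) \left(12 + V\right)$
$f{\left(15 \right)} U{\left(- \frac{8}{2} \right)} = 15 \left(-12 + \left(- \frac{8}{2}\right)^{2} + 11 \left(- \frac{8}{2}\right)\right) = 15 \left(-12 + \left(\left(-8\right) \frac{1}{2}\right)^{2} + 11 \left(\left(-8\right) \frac{1}{2}\right)\right) = 15 \left(-12 + \left(-4\right)^{2} + 11 \left(-4\right)\right) = 15 \left(-12 + 16 - 44\right) = 15 \left(-40\right) = -600$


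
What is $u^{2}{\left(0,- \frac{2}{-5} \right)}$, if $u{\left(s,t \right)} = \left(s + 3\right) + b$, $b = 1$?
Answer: $16$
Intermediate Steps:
$u{\left(s,t \right)} = 4 + s$ ($u{\left(s,t \right)} = \left(s + 3\right) + 1 = \left(3 + s\right) + 1 = 4 + s$)
$u^{2}{\left(0,- \frac{2}{-5} \right)} = \left(4 + 0\right)^{2} = 4^{2} = 16$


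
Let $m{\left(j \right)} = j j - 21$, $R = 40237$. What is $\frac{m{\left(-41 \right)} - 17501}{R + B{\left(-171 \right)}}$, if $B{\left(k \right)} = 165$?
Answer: $- \frac{15841}{40402} \approx -0.39208$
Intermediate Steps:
$m{\left(j \right)} = -21 + j^{2}$ ($m{\left(j \right)} = j^{2} - 21 = -21 + j^{2}$)
$\frac{m{\left(-41 \right)} - 17501}{R + B{\left(-171 \right)}} = \frac{\left(-21 + \left(-41\right)^{2}\right) - 17501}{40237 + 165} = \frac{\left(-21 + 1681\right) - 17501}{40402} = \left(1660 - 17501\right) \frac{1}{40402} = \left(-15841\right) \frac{1}{40402} = - \frac{15841}{40402}$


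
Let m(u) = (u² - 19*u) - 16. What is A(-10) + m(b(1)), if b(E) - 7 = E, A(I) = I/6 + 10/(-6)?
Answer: -322/3 ≈ -107.33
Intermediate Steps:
A(I) = -5/3 + I/6 (A(I) = I*(⅙) + 10*(-⅙) = I/6 - 5/3 = -5/3 + I/6)
b(E) = 7 + E
m(u) = -16 + u² - 19*u
A(-10) + m(b(1)) = (-5/3 + (⅙)*(-10)) + (-16 + (7 + 1)² - 19*(7 + 1)) = (-5/3 - 5/3) + (-16 + 8² - 19*8) = -10/3 + (-16 + 64 - 152) = -10/3 - 104 = -322/3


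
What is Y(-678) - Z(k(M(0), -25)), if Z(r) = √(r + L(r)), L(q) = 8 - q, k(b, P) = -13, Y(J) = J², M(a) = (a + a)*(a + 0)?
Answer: 459684 - 2*√2 ≈ 4.5968e+5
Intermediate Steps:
M(a) = 2*a² (M(a) = (2*a)*a = 2*a²)
Z(r) = 2*√2 (Z(r) = √(r + (8 - r)) = √8 = 2*√2)
Y(-678) - Z(k(M(0), -25)) = (-678)² - 2*√2 = 459684 - 2*√2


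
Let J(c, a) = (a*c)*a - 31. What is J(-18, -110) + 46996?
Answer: -170835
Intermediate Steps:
J(c, a) = -31 + c*a**2 (J(c, a) = c*a**2 - 31 = -31 + c*a**2)
J(-18, -110) + 46996 = (-31 - 18*(-110)**2) + 46996 = (-31 - 18*12100) + 46996 = (-31 - 217800) + 46996 = -217831 + 46996 = -170835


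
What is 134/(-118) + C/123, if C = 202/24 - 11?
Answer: -100721/87084 ≈ -1.1566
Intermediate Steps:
C = -31/12 (C = 202*(1/24) - 11 = 101/12 - 11 = -31/12 ≈ -2.5833)
134/(-118) + C/123 = 134/(-118) - 31/12/123 = 134*(-1/118) - 31/12*1/123 = -67/59 - 31/1476 = -100721/87084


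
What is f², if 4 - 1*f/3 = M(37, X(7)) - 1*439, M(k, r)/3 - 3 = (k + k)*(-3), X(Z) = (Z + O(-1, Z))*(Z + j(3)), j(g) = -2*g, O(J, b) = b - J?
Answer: 10890000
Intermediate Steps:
X(Z) = (1 + 2*Z)*(-6 + Z) (X(Z) = (Z + (Z - 1*(-1)))*(Z - 2*3) = (Z + (Z + 1))*(Z - 6) = (Z + (1 + Z))*(-6 + Z) = (1 + 2*Z)*(-6 + Z))
M(k, r) = 9 - 18*k (M(k, r) = 9 + 3*((k + k)*(-3)) = 9 + 3*((2*k)*(-3)) = 9 + 3*(-6*k) = 9 - 18*k)
f = 3300 (f = 12 - 3*((9 - 18*37) - 1*439) = 12 - 3*((9 - 666) - 439) = 12 - 3*(-657 - 439) = 12 - 3*(-1096) = 12 + 3288 = 3300)
f² = 3300² = 10890000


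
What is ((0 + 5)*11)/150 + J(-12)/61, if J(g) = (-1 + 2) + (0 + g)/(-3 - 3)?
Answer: 761/1830 ≈ 0.41585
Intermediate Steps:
J(g) = 1 - g/6 (J(g) = 1 + g/(-6) = 1 + g*(-⅙) = 1 - g/6)
((0 + 5)*11)/150 + J(-12)/61 = ((0 + 5)*11)/150 + (1 - ⅙*(-12))/61 = (5*11)*(1/150) + (1 + 2)*(1/61) = 55*(1/150) + 3*(1/61) = 11/30 + 3/61 = 761/1830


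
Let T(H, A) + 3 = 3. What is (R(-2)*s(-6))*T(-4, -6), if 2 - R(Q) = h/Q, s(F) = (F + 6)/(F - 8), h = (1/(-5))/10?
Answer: 0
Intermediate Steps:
h = -1/50 (h = (1*(-⅕))*(⅒) = -⅕*⅒ = -1/50 ≈ -0.020000)
T(H, A) = 0 (T(H, A) = -3 + 3 = 0)
s(F) = (6 + F)/(-8 + F)
R(Q) = 2 + 1/(50*Q) (R(Q) = 2 - (-1)/(50*Q) = 2 + 1/(50*Q))
(R(-2)*s(-6))*T(-4, -6) = ((2 + (1/50)/(-2))*((6 - 6)/(-8 - 6)))*0 = ((2 + (1/50)*(-½))*(0/(-14)))*0 = ((2 - 1/100)*(-1/14*0))*0 = ((199/100)*0)*0 = 0*0 = 0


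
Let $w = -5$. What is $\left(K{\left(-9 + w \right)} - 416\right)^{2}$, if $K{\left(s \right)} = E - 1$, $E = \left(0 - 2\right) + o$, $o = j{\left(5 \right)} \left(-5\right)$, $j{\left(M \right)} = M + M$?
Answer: $219961$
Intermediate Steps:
$j{\left(M \right)} = 2 M$
$o = -50$ ($o = 2 \cdot 5 \left(-5\right) = 10 \left(-5\right) = -50$)
$E = -52$ ($E = \left(0 - 2\right) - 50 = -2 - 50 = -52$)
$K{\left(s \right)} = -53$ ($K{\left(s \right)} = -52 - 1 = -53$)
$\left(K{\left(-9 + w \right)} - 416\right)^{2} = \left(-53 - 416\right)^{2} = \left(-469\right)^{2} = 219961$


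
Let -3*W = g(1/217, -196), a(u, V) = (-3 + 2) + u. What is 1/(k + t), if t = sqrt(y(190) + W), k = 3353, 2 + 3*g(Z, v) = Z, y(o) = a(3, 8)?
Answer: 6548409/21956811038 - 3*sqrt(941563)/21956811038 ≈ 0.00029811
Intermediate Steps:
a(u, V) = -1 + u
y(o) = 2 (y(o) = -1 + 3 = 2)
g(Z, v) = -2/3 + Z/3
W = 433/1953 (W = -(-2/3 + (1/3)/217)/3 = -(-2/3 + (1/3)*(1/217))/3 = -(-2/3 + 1/651)/3 = -1/3*(-433/651) = 433/1953 ≈ 0.22171)
t = sqrt(941563)/651 (t = sqrt(2 + 433/1953) = sqrt(4339/1953) = sqrt(941563)/651 ≈ 1.4905)
1/(k + t) = 1/(3353 + sqrt(941563)/651)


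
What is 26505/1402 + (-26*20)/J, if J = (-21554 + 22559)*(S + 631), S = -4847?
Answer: 2807613361/148509654 ≈ 18.905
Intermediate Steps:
J = -4237080 (J = (-21554 + 22559)*(-4847 + 631) = 1005*(-4216) = -4237080)
26505/1402 + (-26*20)/J = 26505/1402 - 26*20/(-4237080) = 26505*(1/1402) - 520*(-1/4237080) = 26505/1402 + 13/105927 = 2807613361/148509654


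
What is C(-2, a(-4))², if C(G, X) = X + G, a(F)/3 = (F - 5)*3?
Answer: 6889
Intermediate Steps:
a(F) = -45 + 9*F (a(F) = 3*((F - 5)*3) = 3*((-5 + F)*3) = 3*(-15 + 3*F) = -45 + 9*F)
C(G, X) = G + X
C(-2, a(-4))² = (-2 + (-45 + 9*(-4)))² = (-2 + (-45 - 36))² = (-2 - 81)² = (-83)² = 6889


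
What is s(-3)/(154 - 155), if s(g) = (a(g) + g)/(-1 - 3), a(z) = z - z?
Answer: -3/4 ≈ -0.75000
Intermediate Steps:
a(z) = 0
s(g) = -g/4 (s(g) = (0 + g)/(-1 - 3) = g/(-4) = g*(-1/4) = -g/4)
s(-3)/(154 - 155) = (-1/4*(-3))/(154 - 155) = (3/4)/(-1) = (3/4)*(-1) = -3/4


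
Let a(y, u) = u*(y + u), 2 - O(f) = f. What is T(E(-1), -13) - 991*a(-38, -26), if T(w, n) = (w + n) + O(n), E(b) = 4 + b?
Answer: -1649019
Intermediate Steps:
O(f) = 2 - f
a(y, u) = u*(u + y)
T(w, n) = 2 + w (T(w, n) = (w + n) + (2 - n) = (n + w) + (2 - n) = 2 + w)
T(E(-1), -13) - 991*a(-38, -26) = (2 + (4 - 1)) - (-25766)*(-26 - 38) = (2 + 3) - (-25766)*(-64) = 5 - 991*1664 = 5 - 1649024 = -1649019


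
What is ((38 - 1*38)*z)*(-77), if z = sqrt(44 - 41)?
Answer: 0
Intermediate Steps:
z = sqrt(3) ≈ 1.7320
((38 - 1*38)*z)*(-77) = ((38 - 1*38)*sqrt(3))*(-77) = ((38 - 38)*sqrt(3))*(-77) = (0*sqrt(3))*(-77) = 0*(-77) = 0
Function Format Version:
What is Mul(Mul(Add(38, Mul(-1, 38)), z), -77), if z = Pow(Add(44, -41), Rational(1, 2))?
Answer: 0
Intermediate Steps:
z = Pow(3, Rational(1, 2)) ≈ 1.7320
Mul(Mul(Add(38, Mul(-1, 38)), z), -77) = Mul(Mul(Add(38, Mul(-1, 38)), Pow(3, Rational(1, 2))), -77) = Mul(Mul(Add(38, -38), Pow(3, Rational(1, 2))), -77) = Mul(Mul(0, Pow(3, Rational(1, 2))), -77) = Mul(0, -77) = 0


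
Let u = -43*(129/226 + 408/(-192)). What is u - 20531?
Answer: -18499609/904 ≈ -20464.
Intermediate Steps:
u = 60415/904 (u = -43*(129*(1/226) + 408*(-1/192)) = -43*(129/226 - 17/8) = -43*(-1405/904) = 60415/904 ≈ 66.831)
u - 20531 = 60415/904 - 20531 = -18499609/904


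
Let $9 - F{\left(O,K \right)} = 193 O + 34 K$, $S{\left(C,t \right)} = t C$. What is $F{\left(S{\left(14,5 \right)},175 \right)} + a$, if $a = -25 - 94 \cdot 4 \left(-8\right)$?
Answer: $-16468$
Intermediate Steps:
$S{\left(C,t \right)} = C t$
$F{\left(O,K \right)} = 9 - 193 O - 34 K$ ($F{\left(O,K \right)} = 9 - \left(193 O + 34 K\right) = 9 - \left(34 K + 193 O\right) = 9 - 193 O - 34 K$)
$a = 2983$ ($a = -25 - -3008 = -25 + 3008 = 2983$)
$F{\left(S{\left(14,5 \right)},175 \right)} + a = \left(9 - 193 \cdot 14 \cdot 5 - 5950\right) + 2983 = \left(9 - 13510 - 5950\right) + 2983 = -19451 + 2983 = -16468$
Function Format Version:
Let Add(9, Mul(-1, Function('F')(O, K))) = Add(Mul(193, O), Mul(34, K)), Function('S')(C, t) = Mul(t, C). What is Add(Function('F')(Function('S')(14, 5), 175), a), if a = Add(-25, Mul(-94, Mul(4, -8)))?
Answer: -16468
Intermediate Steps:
Function('S')(C, t) = Mul(C, t)
Function('F')(O, K) = Add(9, Mul(-193, O), Mul(-34, K)) (Function('F')(O, K) = Add(9, Mul(-1, Add(Mul(193, O), Mul(34, K)))) = Add(9, Mul(-1, Add(Mul(34, K), Mul(193, O)))) = Add(9, Add(Mul(-193, O), Mul(-34, K))) = Add(9, Mul(-193, O), Mul(-34, K)))
a = 2983 (a = Add(-25, Mul(-94, -32)) = Add(-25, 3008) = 2983)
Add(Function('F')(Function('S')(14, 5), 175), a) = Add(Add(9, Mul(-193, Mul(14, 5)), Mul(-34, 175)), 2983) = Add(Add(9, Mul(-193, 70), -5950), 2983) = Add(Add(9, -13510, -5950), 2983) = Add(-19451, 2983) = -16468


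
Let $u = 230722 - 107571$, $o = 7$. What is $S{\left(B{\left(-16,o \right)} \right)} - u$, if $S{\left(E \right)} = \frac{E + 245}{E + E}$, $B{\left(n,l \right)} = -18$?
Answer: $- \frac{4433663}{36} \approx -1.2316 \cdot 10^{5}$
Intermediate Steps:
$S{\left(E \right)} = \frac{245 + E}{2 E}$
$u = 123151$
$S{\left(B{\left(-16,o \right)} \right)} - u = \frac{245 - 18}{2 \left(-18\right)} - 123151 = \frac{1}{2} \left(- \frac{1}{18}\right) 227 - 123151 = - \frac{227}{36} - 123151 = - \frac{4433663}{36}$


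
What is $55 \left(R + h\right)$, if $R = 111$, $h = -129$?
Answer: $-990$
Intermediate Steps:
$55 \left(R + h\right) = 55 \left(111 - 129\right) = 55 \left(-18\right) = -990$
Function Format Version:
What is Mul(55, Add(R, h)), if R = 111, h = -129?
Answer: -990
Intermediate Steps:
Mul(55, Add(R, h)) = Mul(55, Add(111, -129)) = Mul(55, -18) = -990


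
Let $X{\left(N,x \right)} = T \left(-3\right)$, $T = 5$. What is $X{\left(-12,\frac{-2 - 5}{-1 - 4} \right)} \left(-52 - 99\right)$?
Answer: $2265$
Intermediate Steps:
$X{\left(N,x \right)} = -15$ ($X{\left(N,x \right)} = 5 \left(-3\right) = -15$)
$X{\left(-12,\frac{-2 - 5}{-1 - 4} \right)} \left(-52 - 99\right) = - 15 \left(-52 - 99\right) = \left(-15\right) \left(-151\right) = 2265$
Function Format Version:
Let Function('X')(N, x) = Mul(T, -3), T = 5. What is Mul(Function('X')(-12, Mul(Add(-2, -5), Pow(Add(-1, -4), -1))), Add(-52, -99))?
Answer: 2265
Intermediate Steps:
Function('X')(N, x) = -15 (Function('X')(N, x) = Mul(5, -3) = -15)
Mul(Function('X')(-12, Mul(Add(-2, -5), Pow(Add(-1, -4), -1))), Add(-52, -99)) = Mul(-15, Add(-52, -99)) = Mul(-15, -151) = 2265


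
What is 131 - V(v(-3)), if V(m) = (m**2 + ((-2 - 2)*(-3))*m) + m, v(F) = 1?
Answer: 117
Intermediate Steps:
V(m) = m**2 + 13*m (V(m) = (m**2 + (-4*(-3))*m) + m = (m**2 + 12*m) + m = m**2 + 13*m)
131 - V(v(-3)) = 131 - (13 + 1) = 131 - 14 = 117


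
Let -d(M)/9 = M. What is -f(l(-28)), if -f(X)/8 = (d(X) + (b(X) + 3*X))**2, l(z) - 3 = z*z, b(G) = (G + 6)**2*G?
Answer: 1959403653616899848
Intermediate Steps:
b(G) = G*(6 + G)**2 (b(G) = (6 + G)**2*G = G*(6 + G)**2)
d(M) = -9*M
l(z) = 3 + z**2 (l(z) = 3 + z*z = 3 + z**2)
f(X) = -8*(-6*X + X*(6 + X)**2)**2 (f(X) = -8*(-9*X + (X*(6 + X)**2 + 3*X))**2 = -8*(-9*X + (3*X + X*(6 + X)**2))**2 = -8*(-6*X + X*(6 + X)**2)**2)
-f(l(-28)) = -(-8)*(3 + (-28)**2)**2*(-6 + (6 + (3 + (-28)**2))**2)**2 = -(-8)*(3 + 784)**2*(-6 + (6 + (3 + 784))**2)**2 = -(-8)*787**2*(-6 + (6 + 787)**2)**2 = -(-8)*619369*(-6 + 793**2)**2 = -(-8)*619369*(-6 + 628849)**2 = -(-8)*619369*628843**2 = -(-8)*619369*395443518649 = -1*(-1959403653616899848) = 1959403653616899848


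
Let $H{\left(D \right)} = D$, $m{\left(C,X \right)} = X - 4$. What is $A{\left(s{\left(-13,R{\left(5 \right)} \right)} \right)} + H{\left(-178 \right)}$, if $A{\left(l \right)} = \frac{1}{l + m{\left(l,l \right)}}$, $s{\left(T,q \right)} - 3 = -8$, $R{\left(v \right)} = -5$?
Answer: $- \frac{2493}{14} \approx -178.07$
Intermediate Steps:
$m{\left(C,X \right)} = -4 + X$ ($m{\left(C,X \right)} = X - 4 = -4 + X$)
$s{\left(T,q \right)} = -5$ ($s{\left(T,q \right)} = 3 - 8 = -5$)
$A{\left(l \right)} = \frac{1}{-4 + 2 l}$ ($A{\left(l \right)} = \frac{1}{l + \left(-4 + l\right)} = \frac{1}{-4 + 2 l}$)
$A{\left(s{\left(-13,R{\left(5 \right)} \right)} \right)} + H{\left(-178 \right)} = \frac{1}{2 \left(-2 - 5\right)} - 178 = \frac{1}{2 \left(-7\right)} - 178 = \frac{1}{2} \left(- \frac{1}{7}\right) - 178 = - \frac{1}{14} - 178 = - \frac{2493}{14}$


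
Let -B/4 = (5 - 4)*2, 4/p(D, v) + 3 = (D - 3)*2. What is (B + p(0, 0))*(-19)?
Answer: 1444/9 ≈ 160.44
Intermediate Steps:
p(D, v) = 4/(-9 + 2*D) (p(D, v) = 4/(-3 + (D - 3)*2) = 4/(-3 + (-3 + D)*2) = 4/(-3 + (-6 + 2*D)) = 4/(-9 + 2*D))
B = -8 (B = -4*(5 - 4)*2 = -4*2 = -8)
(B + p(0, 0))*(-19) = (-8 + 4/(-9 + 2*0))*(-19) = (-8 + 4/(-9 + 0))*(-19) = (-8 + 4/(-9))*(-19) = (-8 + 4*(-⅑))*(-19) = (-8 - 4/9)*(-19) = -76/9*(-19) = 1444/9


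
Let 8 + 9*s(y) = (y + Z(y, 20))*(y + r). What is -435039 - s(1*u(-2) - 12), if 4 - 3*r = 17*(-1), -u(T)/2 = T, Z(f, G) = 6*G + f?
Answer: -3915239/9 ≈ -4.3503e+5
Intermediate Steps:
Z(f, G) = f + 6*G
u(T) = -2*T
r = 7 (r = 4/3 - 17*(-1)/3 = 4/3 - ⅓*(-17) = 4/3 + 17/3 = 7)
s(y) = -8/9 + (7 + y)*(120 + 2*y)/9 (s(y) = -8/9 + ((y + (y + 6*20))*(y + 7))/9 = -8/9 + ((y + (y + 120))*(7 + y))/9 = -8/9 + ((y + (120 + y))*(7 + y))/9 = -8/9 + ((120 + 2*y)*(7 + y))/9 = -8/9 + ((7 + y)*(120 + 2*y))/9 = -8/9 + (7 + y)*(120 + 2*y)/9)
-435039 - s(1*u(-2) - 12) = -435039 - (832/9 + 2*(1*(-2*(-2)) - 12)²/9 + 134*(1*(-2*(-2)) - 12)/9) = -435039 - (832/9 + 2*(1*4 - 12)²/9 + 134*(1*4 - 12)/9) = -435039 - (832/9 + 2*(4 - 12)²/9 + 134*(4 - 12)/9) = -435039 - (832/9 + (2/9)*(-8)² + (134/9)*(-8)) = -435039 - (832/9 + (2/9)*64 - 1072/9) = -435039 - (832/9 + 128/9 - 1072/9) = -435039 - 1*(-112/9) = -435039 + 112/9 = -3915239/9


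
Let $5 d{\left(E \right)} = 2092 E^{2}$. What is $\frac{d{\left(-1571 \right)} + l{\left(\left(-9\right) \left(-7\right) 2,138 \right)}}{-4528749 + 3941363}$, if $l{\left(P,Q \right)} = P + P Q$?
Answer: $- \frac{2581614671}{1468465} \approx -1758.0$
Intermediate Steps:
$d{\left(E \right)} = \frac{2092 E^{2}}{5}$
$\frac{d{\left(-1571 \right)} + l{\left(\left(-9\right) \left(-7\right) 2,138 \right)}}{-4528749 + 3941363} = \frac{\frac{2092 \left(-1571\right)^{2}}{5} + \left(-9\right) \left(-7\right) 2 \left(1 + 138\right)}{-4528749 + 3941363} = \frac{\frac{2092}{5} \cdot 2468041 + 63 \cdot 2 \cdot 139}{-587386} = \left(\frac{5163141772}{5} + 126 \cdot 139\right) \left(- \frac{1}{587386}\right) = \left(\frac{5163141772}{5} + 17514\right) \left(- \frac{1}{587386}\right) = \frac{5163229342}{5} \left(- \frac{1}{587386}\right) = - \frac{2581614671}{1468465}$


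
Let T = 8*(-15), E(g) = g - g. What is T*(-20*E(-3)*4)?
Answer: 0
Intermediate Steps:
E(g) = 0
T = -120
T*(-20*E(-3)*4) = -120*(-20*0)*4 = -0*4 = -120*0 = 0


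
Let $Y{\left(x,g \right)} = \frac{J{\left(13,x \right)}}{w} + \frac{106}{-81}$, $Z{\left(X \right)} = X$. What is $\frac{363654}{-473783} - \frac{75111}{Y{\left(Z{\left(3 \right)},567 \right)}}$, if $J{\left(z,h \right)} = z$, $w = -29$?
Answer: $\frac{83590752930579}{1955302441} \approx 42751.0$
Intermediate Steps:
$Y{\left(x,g \right)} = - \frac{4127}{2349}$ ($Y{\left(x,g \right)} = \frac{13}{-29} + \frac{106}{-81} = 13 \left(- \frac{1}{29}\right) + 106 \left(- \frac{1}{81}\right) = - \frac{13}{29} - \frac{106}{81} = - \frac{4127}{2349}$)
$\frac{363654}{-473783} - \frac{75111}{Y{\left(Z{\left(3 \right)},567 \right)}} = \frac{363654}{-473783} - \frac{75111}{- \frac{4127}{2349}} = 363654 \left(- \frac{1}{473783}\right) - - \frac{176435739}{4127} = - \frac{363654}{473783} + \frac{176435739}{4127} = \frac{83590752930579}{1955302441}$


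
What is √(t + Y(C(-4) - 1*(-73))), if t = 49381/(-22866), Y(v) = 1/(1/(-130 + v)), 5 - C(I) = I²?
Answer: I*√36683214954/22866 ≈ 8.3761*I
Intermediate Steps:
C(I) = 5 - I²
Y(v) = -130 + v
t = -49381/22866 (t = 49381*(-1/22866) = -49381/22866 ≈ -2.1596)
√(t + Y(C(-4) - 1*(-73))) = √(-49381/22866 + (-130 + ((5 - 1*(-4)²) - 1*(-73)))) = √(-49381/22866 + (-130 + ((5 - 1*16) + 73))) = √(-49381/22866 + (-130 + ((5 - 16) + 73))) = √(-49381/22866 + (-130 + (-11 + 73))) = √(-49381/22866 + (-130 + 62)) = √(-49381/22866 - 68) = √(-1604269/22866) = I*√36683214954/22866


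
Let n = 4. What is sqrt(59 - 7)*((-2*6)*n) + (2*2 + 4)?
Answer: 8 - 96*sqrt(13) ≈ -338.13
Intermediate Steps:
sqrt(59 - 7)*((-2*6)*n) + (2*2 + 4) = sqrt(59 - 7)*(-2*6*4) + (2*2 + 4) = sqrt(52)*(-12*4) + (4 + 4) = (2*sqrt(13))*(-48) + 8 = -96*sqrt(13) + 8 = 8 - 96*sqrt(13)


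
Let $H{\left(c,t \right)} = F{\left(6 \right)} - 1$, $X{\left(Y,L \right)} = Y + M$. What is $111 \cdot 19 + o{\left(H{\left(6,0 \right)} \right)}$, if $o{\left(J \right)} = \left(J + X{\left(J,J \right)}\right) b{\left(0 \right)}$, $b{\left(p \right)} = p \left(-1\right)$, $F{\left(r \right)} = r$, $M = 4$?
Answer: $2109$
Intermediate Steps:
$b{\left(p \right)} = - p$
$X{\left(Y,L \right)} = 4 + Y$ ($X{\left(Y,L \right)} = Y + 4 = 4 + Y$)
$H{\left(c,t \right)} = 5$ ($H{\left(c,t \right)} = 6 - 1 = 5$)
$o{\left(J \right)} = 0$ ($o{\left(J \right)} = \left(J + \left(4 + J\right)\right) \left(\left(-1\right) 0\right) = \left(4 + 2 J\right) 0 = 0$)
$111 \cdot 19 + o{\left(H{\left(6,0 \right)} \right)} = 111 \cdot 19 + 0 = 2109 + 0 = 2109$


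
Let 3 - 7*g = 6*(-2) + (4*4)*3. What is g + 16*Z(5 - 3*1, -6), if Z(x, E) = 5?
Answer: 527/7 ≈ 75.286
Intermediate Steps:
g = -33/7 (g = 3/7 - (6*(-2) + (4*4)*3)/7 = 3/7 - (-12 + 16*3)/7 = 3/7 - (-12 + 48)/7 = 3/7 - ⅐*36 = 3/7 - 36/7 = -33/7 ≈ -4.7143)
g + 16*Z(5 - 3*1, -6) = -33/7 + 16*5 = -33/7 + 80 = 527/7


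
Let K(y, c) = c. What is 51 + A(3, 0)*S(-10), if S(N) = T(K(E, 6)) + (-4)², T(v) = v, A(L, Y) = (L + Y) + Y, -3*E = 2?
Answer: 117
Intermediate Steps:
E = -⅔ (E = -⅓*2 = -⅔ ≈ -0.66667)
A(L, Y) = L + 2*Y
S(N) = 22 (S(N) = 6 + (-4)² = 6 + 16 = 22)
51 + A(3, 0)*S(-10) = 51 + (3 + 2*0)*22 = 51 + (3 + 0)*22 = 51 + 3*22 = 51 + 66 = 117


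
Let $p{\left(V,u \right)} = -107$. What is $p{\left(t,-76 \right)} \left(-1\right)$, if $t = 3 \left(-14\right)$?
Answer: $107$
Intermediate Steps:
$t = -42$
$p{\left(t,-76 \right)} \left(-1\right) = \left(-107\right) \left(-1\right) = 107$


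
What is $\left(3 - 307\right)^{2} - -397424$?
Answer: $489840$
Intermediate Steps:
$\left(3 - 307\right)^{2} - -397424 = \left(-304\right)^{2} + 397424 = 92416 + 397424 = 489840$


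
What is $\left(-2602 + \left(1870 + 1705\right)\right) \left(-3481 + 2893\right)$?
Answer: $-572124$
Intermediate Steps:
$\left(-2602 + \left(1870 + 1705\right)\right) \left(-3481 + 2893\right) = \left(-2602 + 3575\right) \left(-588\right) = 973 \left(-588\right) = -572124$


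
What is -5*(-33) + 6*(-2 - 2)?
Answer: 141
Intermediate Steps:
-5*(-33) + 6*(-2 - 2) = 165 + 6*(-4) = 165 - 24 = 141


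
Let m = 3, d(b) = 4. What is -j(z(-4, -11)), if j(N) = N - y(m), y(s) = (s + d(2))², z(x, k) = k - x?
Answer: 56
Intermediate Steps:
y(s) = (4 + s)² (y(s) = (s + 4)² = (4 + s)²)
j(N) = -49 + N (j(N) = N - (4 + 3)² = N - 1*7² = N - 1*49 = N - 49 = -49 + N)
-j(z(-4, -11)) = -(-49 + (-11 - 1*(-4))) = -(-49 + (-11 + 4)) = -(-49 - 7) = -1*(-56) = 56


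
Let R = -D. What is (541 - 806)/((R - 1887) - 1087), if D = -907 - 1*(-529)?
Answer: 265/2596 ≈ 0.10208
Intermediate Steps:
D = -378 (D = -907 + 529 = -378)
R = 378 (R = -1*(-378) = 378)
(541 - 806)/((R - 1887) - 1087) = (541 - 806)/((378 - 1887) - 1087) = -265/(-1509 - 1087) = -265/(-2596) = -265*(-1/2596) = 265/2596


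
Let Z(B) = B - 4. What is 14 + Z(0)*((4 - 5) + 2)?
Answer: 10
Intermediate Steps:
Z(B) = -4 + B
14 + Z(0)*((4 - 5) + 2) = 14 + (-4 + 0)*((4 - 5) + 2) = 14 - 4*(-1 + 2) = 14 - 4*1 = 14 - 4 = 10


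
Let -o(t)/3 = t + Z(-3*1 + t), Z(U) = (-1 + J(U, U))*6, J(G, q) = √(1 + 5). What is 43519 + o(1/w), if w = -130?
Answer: 5659813/130 - 18*√6 ≈ 43493.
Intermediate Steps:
J(G, q) = √6
Z(U) = -6 + 6*√6 (Z(U) = (-1 + √6)*6 = -6 + 6*√6)
o(t) = 18 - 18*√6 - 3*t (o(t) = -3*(t + (-6 + 6*√6)) = -3*(-6 + t + 6*√6) = 18 - 18*√6 - 3*t)
43519 + o(1/w) = 43519 + (18 - 18*√6 - 3/(-130)) = 43519 + (18 - 18*√6 - 3*(-1/130)) = 43519 + (18 - 18*√6 + 3/130) = 43519 + (2343/130 - 18*√6) = 5659813/130 - 18*√6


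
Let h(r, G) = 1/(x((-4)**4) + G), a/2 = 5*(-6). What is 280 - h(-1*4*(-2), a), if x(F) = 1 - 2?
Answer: 17081/61 ≈ 280.02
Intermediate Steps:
x(F) = -1
a = -60 (a = 2*(5*(-6)) = 2*(-30) = -60)
h(r, G) = 1/(-1 + G)
280 - h(-1*4*(-2), a) = 280 - 1/(-1 - 60) = 280 - 1/(-61) = 280 - 1*(-1/61) = 280 + 1/61 = 17081/61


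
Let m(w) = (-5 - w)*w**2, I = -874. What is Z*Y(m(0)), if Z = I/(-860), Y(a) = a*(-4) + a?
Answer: 0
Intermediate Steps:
m(w) = w**2*(-5 - w)
Y(a) = -3*a (Y(a) = -4*a + a = -3*a)
Z = 437/430 (Z = -874/(-860) = -874*(-1/860) = 437/430 ≈ 1.0163)
Z*Y(m(0)) = 437*(-3*0**2*(-5 - 1*0))/430 = 437*(-0*(-5 + 0))/430 = 437*(-0*(-5))/430 = 437*(-3*0)/430 = (437/430)*0 = 0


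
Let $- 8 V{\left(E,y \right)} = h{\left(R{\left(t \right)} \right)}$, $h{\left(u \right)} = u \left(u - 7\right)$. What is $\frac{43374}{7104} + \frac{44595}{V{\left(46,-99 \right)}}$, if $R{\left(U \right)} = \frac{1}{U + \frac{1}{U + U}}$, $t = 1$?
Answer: $\frac{1900954631}{22496} \approx 84502.0$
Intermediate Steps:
$R{\left(U \right)} = \frac{1}{U + \frac{1}{2 U}}$
$h{\left(u \right)} = u \left(-7 + u\right)$
$V{\left(E,y \right)} = \frac{19}{36}$ ($V{\left(E,y \right)} = - \frac{2 \cdot 1 \frac{1}{1 + 2 \cdot 1^{2}} \left(-7 + 2 \cdot 1 \frac{1}{1 + 2 \cdot 1^{2}}\right)}{8} = - \frac{2 \cdot 1 \frac{1}{1 + 2 \cdot 1} \left(-7 + 2 \cdot 1 \frac{1}{1 + 2 \cdot 1}\right)}{8} = - \frac{2 \cdot 1 \frac{1}{1 + 2} \left(-7 + 2 \cdot 1 \frac{1}{1 + 2}\right)}{8} = - \frac{2 \cdot 1 \cdot \frac{1}{3} \left(-7 + 2 \cdot 1 \cdot \frac{1}{3}\right)}{8} = - \frac{\frac{2}{3} \left(-7 + \frac{2}{3}\right)}{8} = - \frac{\frac{2}{3} \left(- \frac{19}{3}\right)}{8} = \left(- \frac{1}{8}\right) \left(- \frac{38}{9}\right) = \frac{19}{36}$)
$\frac{43374}{7104} + \frac{44595}{V{\left(46,-99 \right)}} = \frac{43374}{7104} + \frac{44595}{\frac{19}{36}} = 43374 \cdot \frac{1}{7104} + 44595 \cdot \frac{36}{19} = \frac{7229}{1184} + \frac{1605420}{19} = \frac{1900954631}{22496}$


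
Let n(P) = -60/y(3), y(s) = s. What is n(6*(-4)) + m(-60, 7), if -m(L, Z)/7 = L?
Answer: 400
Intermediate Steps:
m(L, Z) = -7*L
n(P) = -20 (n(P) = -60/3 = -60*1/3 = -20)
n(6*(-4)) + m(-60, 7) = -20 - 7*(-60) = -20 + 420 = 400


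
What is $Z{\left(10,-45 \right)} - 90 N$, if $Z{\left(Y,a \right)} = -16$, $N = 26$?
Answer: $-2356$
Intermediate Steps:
$Z{\left(10,-45 \right)} - 90 N = -16 - 90 \cdot 26 = -16 - 2340 = -2356$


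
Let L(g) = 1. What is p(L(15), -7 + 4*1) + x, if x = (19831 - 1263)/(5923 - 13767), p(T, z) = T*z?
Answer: -10525/1961 ≈ -5.3672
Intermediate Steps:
x = -4642/1961 (x = 18568/(-7844) = 18568*(-1/7844) = -4642/1961 ≈ -2.3672)
p(L(15), -7 + 4*1) + x = 1*(-7 + 4*1) - 4642/1961 = 1*(-7 + 4) - 4642/1961 = 1*(-3) - 4642/1961 = -3 - 4642/1961 = -10525/1961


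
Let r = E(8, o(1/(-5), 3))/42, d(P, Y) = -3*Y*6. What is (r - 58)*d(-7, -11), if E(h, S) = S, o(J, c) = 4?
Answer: -80256/7 ≈ -11465.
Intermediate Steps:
d(P, Y) = -18*Y
r = 2/21 (r = 4/42 = 4*(1/42) = 2/21 ≈ 0.095238)
(r - 58)*d(-7, -11) = (2/21 - 58)*(-18*(-11)) = -1216/21*198 = -80256/7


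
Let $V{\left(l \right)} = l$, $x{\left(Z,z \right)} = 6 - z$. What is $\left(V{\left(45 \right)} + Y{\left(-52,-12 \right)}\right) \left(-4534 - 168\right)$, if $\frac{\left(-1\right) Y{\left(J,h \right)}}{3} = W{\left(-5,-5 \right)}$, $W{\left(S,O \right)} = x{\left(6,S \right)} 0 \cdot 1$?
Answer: $-211590$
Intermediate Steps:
$W{\left(S,O \right)} = 0$ ($W{\left(S,O \right)} = \left(6 - S\right) 0 \cdot 1 = 0 \cdot 1 = 0$)
$Y{\left(J,h \right)} = 0$ ($Y{\left(J,h \right)} = \left(-3\right) 0 = 0$)
$\left(V{\left(45 \right)} + Y{\left(-52,-12 \right)}\right) \left(-4534 - 168\right) = \left(45 + 0\right) \left(-4534 - 168\right) = 45 \left(-4702\right) = -211590$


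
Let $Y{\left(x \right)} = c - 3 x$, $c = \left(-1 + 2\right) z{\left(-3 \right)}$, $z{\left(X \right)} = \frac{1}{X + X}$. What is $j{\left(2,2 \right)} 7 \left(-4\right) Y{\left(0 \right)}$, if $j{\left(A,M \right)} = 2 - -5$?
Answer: $\frac{98}{3} \approx 32.667$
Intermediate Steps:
$z{\left(X \right)} = \frac{1}{2 X}$
$c = - \frac{1}{6}$ ($c = \left(-1 + 2\right) \frac{1}{2 \left(-3\right)} = 1 \cdot \frac{1}{2} \left(- \frac{1}{3}\right) = 1 \left(- \frac{1}{6}\right) = - \frac{1}{6} \approx -0.16667$)
$j{\left(A,M \right)} = 7$ ($j{\left(A,M \right)} = 2 + 5 = 7$)
$Y{\left(x \right)} = - \frac{1}{6} - 3 x$
$j{\left(2,2 \right)} 7 \left(-4\right) Y{\left(0 \right)} = 7 \cdot 7 \left(-4\right) \left(- \frac{1}{6} - 0\right) = 7 \left(-28\right) \left(- \frac{1}{6} + 0\right) = \left(-196\right) \left(- \frac{1}{6}\right) = \frac{98}{3}$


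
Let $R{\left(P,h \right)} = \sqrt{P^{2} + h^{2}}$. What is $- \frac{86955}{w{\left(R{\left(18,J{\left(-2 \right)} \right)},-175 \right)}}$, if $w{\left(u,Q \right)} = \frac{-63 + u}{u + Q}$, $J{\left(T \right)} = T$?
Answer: $- \frac{84559785}{331} - \frac{1770720 \sqrt{82}}{331} \approx -3.0391 \cdot 10^{5}$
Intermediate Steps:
$w{\left(u,Q \right)} = \frac{-63 + u}{Q + u}$
$- \frac{86955}{w{\left(R{\left(18,J{\left(-2 \right)} \right)},-175 \right)}} = - \frac{86955}{\frac{1}{-175 + \sqrt{18^{2} + \left(-2\right)^{2}}} \left(-63 + \sqrt{18^{2} + \left(-2\right)^{2}}\right)} = - \frac{86955}{\frac{1}{-175 + \sqrt{324 + 4}} \left(-63 + \sqrt{324 + 4}\right)} = - \frac{86955}{\frac{1}{-175 + \sqrt{328}} \left(-63 + \sqrt{328}\right)} = - \frac{86955}{\frac{1}{-175 + 2 \sqrt{82}} \left(-63 + 2 \sqrt{82}\right)} = - 86955 \frac{-175 + 2 \sqrt{82}}{-63 + 2 \sqrt{82}} = - \frac{86955 \left(-175 + 2 \sqrt{82}\right)}{-63 + 2 \sqrt{82}}$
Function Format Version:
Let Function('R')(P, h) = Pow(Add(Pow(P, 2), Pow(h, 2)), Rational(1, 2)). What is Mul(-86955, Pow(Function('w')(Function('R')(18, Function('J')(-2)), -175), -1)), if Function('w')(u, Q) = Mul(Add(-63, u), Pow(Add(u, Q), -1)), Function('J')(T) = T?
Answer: Add(Rational(-84559785, 331), Mul(Rational(-1770720, 331), Pow(82, Rational(1, 2)))) ≈ -3.0391e+5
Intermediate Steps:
Function('w')(u, Q) = Mul(Pow(Add(Q, u), -1), Add(-63, u)) (Function('w')(u, Q) = Mul(Add(-63, u), Pow(Add(Q, u), -1)) = Mul(Pow(Add(Q, u), -1), Add(-63, u)))
Mul(-86955, Pow(Function('w')(Function('R')(18, Function('J')(-2)), -175), -1)) = Mul(-86955, Pow(Mul(Pow(Add(-175, Pow(Add(Pow(18, 2), Pow(-2, 2)), Rational(1, 2))), -1), Add(-63, Pow(Add(Pow(18, 2), Pow(-2, 2)), Rational(1, 2)))), -1)) = Mul(-86955, Pow(Mul(Pow(Add(-175, Pow(Add(324, 4), Rational(1, 2))), -1), Add(-63, Pow(Add(324, 4), Rational(1, 2)))), -1)) = Mul(-86955, Pow(Mul(Pow(Add(-175, Pow(328, Rational(1, 2))), -1), Add(-63, Pow(328, Rational(1, 2)))), -1)) = Mul(-86955, Pow(Mul(Pow(Add(-175, Mul(2, Pow(82, Rational(1, 2)))), -1), Add(-63, Mul(2, Pow(82, Rational(1, 2))))), -1)) = Mul(-86955, Mul(Pow(Add(-63, Mul(2, Pow(82, Rational(1, 2)))), -1), Add(-175, Mul(2, Pow(82, Rational(1, 2)))))) = Mul(-86955, Pow(Add(-63, Mul(2, Pow(82, Rational(1, 2)))), -1), Add(-175, Mul(2, Pow(82, Rational(1, 2)))))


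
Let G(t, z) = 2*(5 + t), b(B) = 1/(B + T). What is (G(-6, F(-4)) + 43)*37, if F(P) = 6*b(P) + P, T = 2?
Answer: 1517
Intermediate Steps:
b(B) = 1/(2 + B) (b(B) = 1/(B + 2) = 1/(2 + B))
F(P) = P + 6/(2 + P) (F(P) = 6/(2 + P) + P = P + 6/(2 + P))
G(t, z) = 10 + 2*t
(G(-6, F(-4)) + 43)*37 = ((10 + 2*(-6)) + 43)*37 = ((10 - 12) + 43)*37 = (-2 + 43)*37 = 41*37 = 1517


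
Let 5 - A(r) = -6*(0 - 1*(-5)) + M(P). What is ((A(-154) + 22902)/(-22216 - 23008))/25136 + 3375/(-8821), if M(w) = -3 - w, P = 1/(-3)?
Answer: -11510205500399/30081827528832 ≈ -0.38263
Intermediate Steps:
P = -1/3 ≈ -0.33333
A(r) = 113/3 (A(r) = 5 - (-6*(0 - 1*(-5)) + (-3 - 1*(-1/3))) = 5 - (-6*(0 + 5) + (-3 + 1/3)) = 5 - (-6*5 - 8/3) = 5 - (-30 - 8/3) = 5 - 1*(-98/3) = 5 + 98/3 = 113/3)
((A(-154) + 22902)/(-22216 - 23008))/25136 + 3375/(-8821) = ((113/3 + 22902)/(-22216 - 23008))/25136 + 3375/(-8821) = ((68819/3)/(-45224))*(1/25136) + 3375*(-1/8821) = ((68819/3)*(-1/45224))*(1/25136) - 3375/8821 = -68819/135672*1/25136 - 3375/8821 = -68819/3410251392 - 3375/8821 = -11510205500399/30081827528832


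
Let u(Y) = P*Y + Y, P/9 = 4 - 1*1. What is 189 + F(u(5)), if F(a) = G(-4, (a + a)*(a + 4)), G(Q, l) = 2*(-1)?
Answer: 187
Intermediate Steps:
P = 27 (P = 9*(4 - 1*1) = 9*(4 - 1) = 9*3 = 27)
u(Y) = 28*Y (u(Y) = 27*Y + Y = 28*Y)
G(Q, l) = -2
F(a) = -2
189 + F(u(5)) = 189 - 2 = 187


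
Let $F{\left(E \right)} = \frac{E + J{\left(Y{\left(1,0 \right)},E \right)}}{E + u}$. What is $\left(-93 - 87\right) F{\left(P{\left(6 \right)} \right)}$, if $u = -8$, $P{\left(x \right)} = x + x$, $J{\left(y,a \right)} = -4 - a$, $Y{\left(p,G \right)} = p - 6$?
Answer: $180$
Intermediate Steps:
$Y{\left(p,G \right)} = -6 + p$ ($Y{\left(p,G \right)} = p - 6 = -6 + p$)
$P{\left(x \right)} = 2 x$
$F{\left(E \right)} = - \frac{4}{-8 + E}$ ($F{\left(E \right)} = \frac{E - \left(4 + E\right)}{E - 8} = - \frac{4}{-8 + E}$)
$\left(-93 - 87\right) F{\left(P{\left(6 \right)} \right)} = \left(-93 - 87\right) \left(- \frac{4}{-8 + 2 \cdot 6}\right) = - 180 \left(- \frac{4}{-8 + 12}\right) = - 180 \left(- \frac{4}{4}\right) = - 180 \left(\left(-4\right) \frac{1}{4}\right) = \left(-180\right) \left(-1\right) = 180$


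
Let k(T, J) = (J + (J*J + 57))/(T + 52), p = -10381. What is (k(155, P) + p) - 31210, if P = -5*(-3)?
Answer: -956560/23 ≈ -41590.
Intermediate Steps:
P = 15
k(T, J) = (57 + J + J²)/(52 + T) (k(T, J) = (J + (J² + 57))/(52 + T) = (J + (57 + J²))/(52 + T) = (57 + J + J²)/(52 + T))
(k(155, P) + p) - 31210 = ((57 + 15 + 15²)/(52 + 155) - 10381) - 31210 = ((57 + 15 + 225)/207 - 10381) - 31210 = ((1/207)*297 - 10381) - 31210 = (33/23 - 10381) - 31210 = -238730/23 - 31210 = -956560/23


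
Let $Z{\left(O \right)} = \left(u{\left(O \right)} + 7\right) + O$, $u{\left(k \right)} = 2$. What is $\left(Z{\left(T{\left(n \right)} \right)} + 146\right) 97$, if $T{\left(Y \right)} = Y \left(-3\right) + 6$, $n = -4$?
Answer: $16781$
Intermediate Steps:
$T{\left(Y \right)} = 6 - 3 Y$ ($T{\left(Y \right)} = - 3 Y + 6 = 6 - 3 Y$)
$Z{\left(O \right)} = 9 + O$ ($Z{\left(O \right)} = \left(2 + 7\right) + O = 9 + O$)
$\left(Z{\left(T{\left(n \right)} \right)} + 146\right) 97 = \left(\left(9 + \left(6 - -12\right)\right) + 146\right) 97 = \left(\left(9 + \left(6 + 12\right)\right) + 146\right) 97 = \left(\left(9 + 18\right) + 146\right) 97 = \left(27 + 146\right) 97 = 173 \cdot 97 = 16781$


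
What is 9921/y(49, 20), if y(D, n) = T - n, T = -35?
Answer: -9921/55 ≈ -180.38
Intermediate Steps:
y(D, n) = -35 - n
9921/y(49, 20) = 9921/(-35 - 1*20) = 9921/(-35 - 20) = 9921/(-55) = 9921*(-1/55) = -9921/55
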